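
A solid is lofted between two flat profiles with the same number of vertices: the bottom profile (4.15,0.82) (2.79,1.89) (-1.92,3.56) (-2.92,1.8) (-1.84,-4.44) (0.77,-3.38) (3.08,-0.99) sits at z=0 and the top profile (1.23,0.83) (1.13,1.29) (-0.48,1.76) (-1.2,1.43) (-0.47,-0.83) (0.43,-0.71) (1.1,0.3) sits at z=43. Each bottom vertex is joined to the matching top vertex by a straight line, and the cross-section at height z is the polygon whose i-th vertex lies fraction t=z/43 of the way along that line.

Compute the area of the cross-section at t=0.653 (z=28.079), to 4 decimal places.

Cross-section at t=0.653: each vertex is (1-t)·p0[i] + t·p1[i].
  v1: (1-0.653)·(4.15,0.82) + 0.653·(1.23,0.83) = (2.2432,0.8265)
  v2: (1-0.653)·(2.79,1.89) + 0.653·(1.13,1.29) = (1.7060,1.4982)
  v3: (1-0.653)·(-1.92,3.56) + 0.653·(-0.48,1.76) = (-0.9797,2.3846)
  v4: (1-0.653)·(-2.92,1.8) + 0.653·(-1.2,1.43) = (-1.7968,1.5584)
  v5: (1-0.653)·(-1.84,-4.44) + 0.653·(-0.47,-0.83) = (-0.9454,-2.0827)
  v6: (1-0.653)·(0.77,-3.38) + 0.653·(0.43,-0.71) = (0.5480,-1.6365)
  v7: (1-0.653)·(3.08,-0.99) + 0.653·(1.1,0.3) = (1.7871,-0.1476)
Shoelace sum Σ(x_i·y_{i+1} − x_{i+1}·y_i):
  i=1: 2.2432·1.4982 − 1.7060·0.8265 = +1.9507 (running +1.9507)
  i=2: 1.7060·2.3846 − -0.9797·1.4982 = +5.5359 (running +7.4867)
  i=3: -0.9797·1.5584 − -1.7968·2.3846 = +2.7580 (running +10.2447)
  i=4: -1.7968·-2.0827 − -0.9454·1.5584 = +5.2155 (running +15.4602)
  i=5: -0.9454·-1.6365 − 0.5480·-2.0827 = +2.6884 (running +18.1486)
  i=6: 0.5480·-0.1476 − 1.7871·-1.6365 = +2.8436 (running +20.9922)
  i=7: 1.7871·0.8265 − 2.2432·-0.1476 = +1.8082 (running +22.8004)
Area = |Σ|/2 = |22.8004|/2 = 11.4002

Area at t=0.653: 11.4002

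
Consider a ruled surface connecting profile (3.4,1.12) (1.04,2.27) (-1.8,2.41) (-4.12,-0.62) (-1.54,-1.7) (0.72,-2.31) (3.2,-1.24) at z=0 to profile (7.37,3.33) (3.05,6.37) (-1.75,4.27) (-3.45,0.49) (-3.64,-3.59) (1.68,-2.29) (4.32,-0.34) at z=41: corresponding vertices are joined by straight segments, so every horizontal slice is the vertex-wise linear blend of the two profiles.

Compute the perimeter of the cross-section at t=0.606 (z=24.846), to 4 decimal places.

Perimeter at t=0.606: 26.3401

Cross-section at t=0.606: each vertex is (1-t)·p0[i] + t·p1[i].
  v1: (1-0.606)·(3.4,1.12) + 0.606·(7.37,3.33) = (5.8058,2.4593)
  v2: (1-0.606)·(1.04,2.27) + 0.606·(3.05,6.37) = (2.2581,4.7546)
  v3: (1-0.606)·(-1.8,2.41) + 0.606·(-1.75,4.27) = (-1.7697,3.5372)
  v4: (1-0.606)·(-4.12,-0.62) + 0.606·(-3.45,0.49) = (-3.7140,0.0527)
  v5: (1-0.606)·(-1.54,-1.7) + 0.606·(-3.64,-3.59) = (-2.8126,-2.8453)
  v6: (1-0.606)·(0.72,-2.31) + 0.606·(1.68,-2.29) = (1.3018,-2.2979)
  v7: (1-0.606)·(3.2,-1.24) + 0.606·(4.32,-0.34) = (3.8787,-0.6946)
Perimeter = Σ |v_{i+1} − v_i|:
  edge 1→2: √(-3.5478² + 2.2953²) = 4.2255 (running 4.2255)
  edge 2→3: √(-4.0278² + -1.2174²) = 4.2077 (running 8.4333)
  edge 3→4: √(-1.9443² + -3.4845²) = 3.9902 (running 12.4235)
  edge 4→5: √(0.9014² + -2.8980²) = 3.0349 (running 15.4585)
  edge 5→6: √(4.1144² + 0.5475²) = 4.1506 (running 19.6091)
  edge 6→7: √(2.5770² + 1.6033²) = 3.0350 (running 22.6441)
  edge 7→1: √(1.9271² + 3.1539²) = 3.6960 (running 26.3401)
Perimeter = 26.3401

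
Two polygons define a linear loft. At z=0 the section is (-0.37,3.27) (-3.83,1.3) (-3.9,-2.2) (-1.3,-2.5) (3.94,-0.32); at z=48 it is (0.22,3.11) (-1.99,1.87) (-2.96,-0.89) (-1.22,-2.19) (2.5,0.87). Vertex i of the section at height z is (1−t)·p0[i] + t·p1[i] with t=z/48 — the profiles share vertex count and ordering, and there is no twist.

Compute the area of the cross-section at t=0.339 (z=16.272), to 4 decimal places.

Area at t=0.339: 23.3257

Cross-section at t=0.339: each vertex is (1-t)·p0[i] + t·p1[i].
  v1: (1-0.339)·(-0.37,3.27) + 0.339·(0.22,3.11) = (-0.1700,3.2158)
  v2: (1-0.339)·(-3.83,1.3) + 0.339·(-1.99,1.87) = (-3.2062,1.4932)
  v3: (1-0.339)·(-3.9,-2.2) + 0.339·(-2.96,-0.89) = (-3.5813,-1.7559)
  v4: (1-0.339)·(-1.3,-2.5) + 0.339·(-1.22,-2.19) = (-1.2729,-2.3949)
  v5: (1-0.339)·(3.94,-0.32) + 0.339·(2.5,0.87) = (3.4518,0.0834)
Shoelace sum Σ(x_i·y_{i+1} − x_{i+1}·y_i):
  i=1: -0.1700·1.4932 − -3.2062·3.2158 = +10.0567 (running +10.0567)
  i=2: -3.2062·-1.7559 − -3.5813·1.4932 = +10.9776 (running +21.0343)
  i=3: -3.5813·-2.3949 − -1.2729·-1.7559 = +6.3419 (running +27.3762)
  i=4: -1.2729·0.0834 − 3.4518·-2.3949 = +8.1607 (running +35.5369)
  i=5: 3.4518·3.2158 − -0.1700·0.0834 = +11.1145 (running +46.6514)
Area = |Σ|/2 = |46.6514|/2 = 23.3257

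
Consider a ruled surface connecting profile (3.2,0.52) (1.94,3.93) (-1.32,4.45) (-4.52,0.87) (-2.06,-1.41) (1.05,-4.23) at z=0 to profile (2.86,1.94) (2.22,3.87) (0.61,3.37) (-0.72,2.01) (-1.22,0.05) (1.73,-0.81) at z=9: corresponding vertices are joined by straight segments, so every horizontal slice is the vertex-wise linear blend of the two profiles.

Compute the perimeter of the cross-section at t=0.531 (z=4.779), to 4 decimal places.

Perimeter at t=0.531: 18.2520

Cross-section at t=0.531: each vertex is (1-t)·p0[i] + t·p1[i].
  v1: (1-0.531)·(3.2,0.52) + 0.531·(2.86,1.94) = (3.0195,1.2740)
  v2: (1-0.531)·(1.94,3.93) + 0.531·(2.22,3.87) = (2.0887,3.8981)
  v3: (1-0.531)·(-1.32,4.45) + 0.531·(0.61,3.37) = (-0.2952,3.8765)
  v4: (1-0.531)·(-4.52,0.87) + 0.531·(-0.72,2.01) = (-2.5022,1.4753)
  v5: (1-0.531)·(-2.06,-1.41) + 0.531·(-1.22,0.05) = (-1.6140,-0.6347)
  v6: (1-0.531)·(1.05,-4.23) + 0.531·(1.73,-0.81) = (1.4111,-2.4140)
Perimeter = Σ |v_{i+1} − v_i|:
  edge 1→2: √(-0.9308² + 2.6241²) = 2.7843 (running 2.7843)
  edge 2→3: √(-2.3838² + -0.0216²) = 2.3839 (running 5.1683)
  edge 3→4: √(-2.2070² + -2.4012²) = 3.2614 (running 8.4296)
  edge 4→5: √(0.8882² + -2.1101²) = 2.2894 (running 10.7191)
  edge 5→6: √(3.0250² + -1.7792²) = 3.5095 (running 14.2285)
  edge 6→1: √(1.6084² + 3.6880²) = 4.0235 (running 18.2520)
Perimeter = 18.2520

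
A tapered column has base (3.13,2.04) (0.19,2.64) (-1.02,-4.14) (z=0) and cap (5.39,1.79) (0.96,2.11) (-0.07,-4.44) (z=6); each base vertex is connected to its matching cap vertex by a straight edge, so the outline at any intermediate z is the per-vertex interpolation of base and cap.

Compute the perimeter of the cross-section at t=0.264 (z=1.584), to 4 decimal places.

Cross-section at t=0.264: each vertex is (1-t)·p0[i] + t·p1[i].
  v1: (1-0.264)·(3.13,2.04) + 0.264·(5.39,1.79) = (3.7266,1.9740)
  v2: (1-0.264)·(0.19,2.64) + 0.264·(0.96,2.11) = (0.3933,2.5001)
  v3: (1-0.264)·(-1.02,-4.14) + 0.264·(-0.07,-4.44) = (-0.7692,-4.2192)
Perimeter = Σ |v_{i+1} − v_i|:
  edge 1→2: √(-3.3334² + 0.5261²) = 3.3746 (running 3.3746)
  edge 2→3: √(-1.1625² + -6.7193²) = 6.8191 (running 10.1937)
  edge 3→1: √(4.4958² + 6.1932²) = 7.6530 (running 17.8467)
Perimeter = 17.8467

Perimeter at t=0.264: 17.8467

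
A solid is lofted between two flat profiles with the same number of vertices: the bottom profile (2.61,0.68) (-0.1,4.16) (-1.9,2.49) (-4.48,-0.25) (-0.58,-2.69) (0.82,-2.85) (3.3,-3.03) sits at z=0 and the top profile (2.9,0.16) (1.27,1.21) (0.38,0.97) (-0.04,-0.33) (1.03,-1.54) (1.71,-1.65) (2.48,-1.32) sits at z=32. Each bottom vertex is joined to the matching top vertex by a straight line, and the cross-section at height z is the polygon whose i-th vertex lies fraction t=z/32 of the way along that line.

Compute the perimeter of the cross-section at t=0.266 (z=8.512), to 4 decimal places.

Cross-section at t=0.266: each vertex is (1-t)·p0[i] + t·p1[i].
  v1: (1-0.266)·(2.61,0.68) + 0.266·(2.9,0.16) = (2.6871,0.5417)
  v2: (1-0.266)·(-0.1,4.16) + 0.266·(1.27,1.21) = (0.2644,3.3753)
  v3: (1-0.266)·(-1.9,2.49) + 0.266·(0.38,0.97) = (-1.2935,2.0857)
  v4: (1-0.266)·(-4.48,-0.25) + 0.266·(-0.04,-0.33) = (-3.2990,-0.2713)
  v5: (1-0.266)·(-0.58,-2.69) + 0.266·(1.03,-1.54) = (-0.1517,-2.3841)
  v6: (1-0.266)·(0.82,-2.85) + 0.266·(1.71,-1.65) = (1.0567,-2.5308)
  v7: (1-0.266)·(3.3,-3.03) + 0.266·(2.48,-1.32) = (3.0819,-2.5751)
Perimeter = Σ |v_{i+1} − v_i|:
  edge 1→2: √(-2.4227² + 2.8336²) = 3.7281 (running 3.7281)
  edge 2→3: √(-1.5579² + -1.2896²) = 2.0224 (running 5.7506)
  edge 3→4: √(-2.0054² + -2.3570²) = 3.0947 (running 8.8453)
  edge 4→5: √(3.1472² + -2.1128²) = 3.7906 (running 12.6359)
  edge 5→6: √(1.2085² + -0.1467²) = 1.2174 (running 13.8533)
  edge 6→7: √(2.0251² + -0.0443²) = 2.0256 (running 15.8789)
  edge 7→1: √(-0.3947² + 3.1168²) = 3.1417 (running 19.0206)
Perimeter = 19.0206

Perimeter at t=0.266: 19.0206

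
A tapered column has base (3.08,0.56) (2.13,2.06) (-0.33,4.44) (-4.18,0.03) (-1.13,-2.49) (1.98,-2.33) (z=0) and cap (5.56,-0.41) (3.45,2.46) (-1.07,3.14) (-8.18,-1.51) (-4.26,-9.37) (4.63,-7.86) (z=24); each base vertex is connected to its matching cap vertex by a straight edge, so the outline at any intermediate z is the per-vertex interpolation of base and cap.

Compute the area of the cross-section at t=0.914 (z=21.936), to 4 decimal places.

Area at t=0.914: 111.8318

Cross-section at t=0.914: each vertex is (1-t)·p0[i] + t·p1[i].
  v1: (1-0.914)·(3.08,0.56) + 0.914·(5.56,-0.41) = (5.3467,-0.3266)
  v2: (1-0.914)·(2.13,2.06) + 0.914·(3.45,2.46) = (3.3365,2.4256)
  v3: (1-0.914)·(-0.33,4.44) + 0.914·(-1.07,3.14) = (-1.0064,3.2518)
  v4: (1-0.914)·(-4.18,0.03) + 0.914·(-8.18,-1.51) = (-7.8360,-1.3776)
  v5: (1-0.914)·(-1.13,-2.49) + 0.914·(-4.26,-9.37) = (-3.9908,-8.7783)
  v6: (1-0.914)·(1.98,-2.33) + 0.914·(4.63,-7.86) = (4.4021,-7.3844)
Shoelace sum Σ(x_i·y_{i+1} − x_{i+1}·y_i):
  i=1: 5.3467·2.4256 − 3.3365·-0.3266 = +14.0586 (running +14.0586)
  i=2: 3.3365·3.2518 − -1.0064·2.4256 = +13.2906 (running +27.3492)
  i=3: -1.0064·-1.3776 − -7.8360·3.2518 = +26.8674 (running +54.2167)
  i=4: -7.8360·-8.7783 − -3.9908·-1.3776 = +63.2893 (running +117.5060)
  i=5: -3.9908·-7.3844 − 4.4021·-8.7783 = +68.1129 (running +185.6189)
  i=6: 4.4021·-0.3266 − 5.3467·-7.3844 = +38.0448 (running +223.6637)
Area = |Σ|/2 = |223.6637|/2 = 111.8318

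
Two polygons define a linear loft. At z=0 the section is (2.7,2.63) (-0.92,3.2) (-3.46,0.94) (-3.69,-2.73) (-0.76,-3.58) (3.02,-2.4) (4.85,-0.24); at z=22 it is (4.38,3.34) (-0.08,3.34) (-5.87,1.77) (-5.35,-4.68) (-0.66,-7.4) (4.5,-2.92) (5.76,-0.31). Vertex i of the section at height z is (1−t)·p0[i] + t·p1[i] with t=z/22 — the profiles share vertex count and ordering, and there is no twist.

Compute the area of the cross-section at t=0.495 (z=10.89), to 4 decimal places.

Cross-section at t=0.495: each vertex is (1-t)·p0[i] + t·p1[i].
  v1: (1-0.495)·(2.7,2.63) + 0.495·(4.38,3.34) = (3.5316,2.9814)
  v2: (1-0.495)·(-0.92,3.2) + 0.495·(-0.08,3.34) = (-0.5042,3.2693)
  v3: (1-0.495)·(-3.46,0.94) + 0.495·(-5.87,1.77) = (-4.6530,1.3508)
  v4: (1-0.495)·(-3.69,-2.73) + 0.495·(-5.35,-4.68) = (-4.5117,-3.6952)
  v5: (1-0.495)·(-0.76,-3.58) + 0.495·(-0.66,-7.4) = (-0.7105,-5.4709)
  v6: (1-0.495)·(3.02,-2.4) + 0.495·(4.5,-2.92) = (3.7526,-2.6574)
  v7: (1-0.495)·(4.85,-0.24) + 0.495·(5.76,-0.31) = (5.3004,-0.2747)
Shoelace sum Σ(x_i·y_{i+1} − x_{i+1}·y_i):
  i=1: 3.5316·3.2693 − -0.5042·2.9814 = +13.0491 (running +13.0491)
  i=2: -0.5042·1.3508 − -4.6530·3.2693 = +14.5308 (running +27.5799)
  i=3: -4.6530·-3.6952 − -4.5117·1.3508 = +23.2884 (running +50.8683)
  i=4: -4.5117·-5.4709 − -0.7105·-3.6952 = +22.0576 (running +72.9259)
  i=5: -0.7105·-2.6574 − 3.7526·-5.4709 = +22.4182 (running +95.3441)
  i=6: 3.7526·-0.2747 − 5.3004·-2.6574 = +13.0548 (running +108.3989)
  i=7: 5.3004·2.9814 − 3.5316·-0.2747 = +16.7730 (running +125.1719)
Area = |Σ|/2 = |125.1719|/2 = 62.5859

Area at t=0.495: 62.5859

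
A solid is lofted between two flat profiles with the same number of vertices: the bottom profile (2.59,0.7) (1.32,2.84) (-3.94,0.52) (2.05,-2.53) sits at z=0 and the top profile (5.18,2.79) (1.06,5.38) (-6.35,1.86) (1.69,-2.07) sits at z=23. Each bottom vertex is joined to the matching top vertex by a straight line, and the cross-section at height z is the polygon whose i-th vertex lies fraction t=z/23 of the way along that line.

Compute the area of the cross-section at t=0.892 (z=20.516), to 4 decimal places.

Area at t=0.892: 39.9754

Cross-section at t=0.892: each vertex is (1-t)·p0[i] + t·p1[i].
  v1: (1-0.892)·(2.59,0.7) + 0.892·(5.18,2.79) = (4.9003,2.5643)
  v2: (1-0.892)·(1.32,2.84) + 0.892·(1.06,5.38) = (1.0881,5.1057)
  v3: (1-0.892)·(-3.94,0.52) + 0.892·(-6.35,1.86) = (-6.0897,1.7153)
  v4: (1-0.892)·(2.05,-2.53) + 0.892·(1.69,-2.07) = (1.7289,-2.1197)
Shoelace sum Σ(x_i·y_{i+1} − x_{i+1}·y_i):
  i=1: 4.9003·5.1057 − 1.0881·2.5643 = +22.2291 (running +22.2291)
  i=2: 1.0881·1.7153 − -6.0897·5.1057 = +32.9585 (running +55.1876)
  i=3: -6.0897·-2.1197 − 1.7289·1.7153 = +9.9427 (running +65.1304)
  i=4: 1.7289·2.5643 − 4.9003·-2.1197 = +14.8204 (running +79.9507)
Area = |Σ|/2 = |79.9507|/2 = 39.9754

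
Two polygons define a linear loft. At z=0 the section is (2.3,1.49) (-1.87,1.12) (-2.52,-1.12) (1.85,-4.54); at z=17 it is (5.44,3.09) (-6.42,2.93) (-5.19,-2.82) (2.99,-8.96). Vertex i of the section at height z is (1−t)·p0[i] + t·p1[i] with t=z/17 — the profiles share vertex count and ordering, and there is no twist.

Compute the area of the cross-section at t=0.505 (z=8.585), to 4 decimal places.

Cross-section at t=0.505: each vertex is (1-t)·p0[i] + t·p1[i].
  v1: (1-0.505)·(2.3,1.49) + 0.505·(5.44,3.09) = (3.8857,2.2980)
  v2: (1-0.505)·(-1.87,1.12) + 0.505·(-6.42,2.93) = (-4.1677,2.0341)
  v3: (1-0.505)·(-2.52,-1.12) + 0.505·(-5.19,-2.82) = (-3.8684,-1.9785)
  v4: (1-0.505)·(1.85,-4.54) + 0.505·(2.99,-8.96) = (2.4257,-6.7721)
Shoelace sum Σ(x_i·y_{i+1} − x_{i+1}·y_i):
  i=1: 3.8857·2.0341 − -4.1677·2.2980 = +17.4812 (running +17.4812)
  i=2: -4.1677·-1.9785 − -3.8684·2.0341 = +16.1143 (running +33.5955)
  i=3: -3.8684·-6.7721 − 2.4257·-1.9785 = +30.9961 (running +64.5916)
  i=4: 2.4257·2.2980 − 3.8857·-6.7721 = +31.8886 (running +96.4802)
Area = |Σ|/2 = |96.4802|/2 = 48.2401

Area at t=0.505: 48.2401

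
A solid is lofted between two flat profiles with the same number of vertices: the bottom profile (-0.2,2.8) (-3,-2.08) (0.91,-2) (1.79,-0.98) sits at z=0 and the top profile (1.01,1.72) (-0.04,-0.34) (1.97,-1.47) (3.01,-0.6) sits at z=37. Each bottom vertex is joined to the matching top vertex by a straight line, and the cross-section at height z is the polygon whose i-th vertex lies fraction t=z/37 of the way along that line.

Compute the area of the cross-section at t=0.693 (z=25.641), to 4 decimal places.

Area at t=0.693: 6.6818

Cross-section at t=0.693: each vertex is (1-t)·p0[i] + t·p1[i].
  v1: (1-0.693)·(-0.2,2.8) + 0.693·(1.01,1.72) = (0.6385,2.0516)
  v2: (1-0.693)·(-3,-2.08) + 0.693·(-0.04,-0.34) = (-0.9487,-0.8742)
  v3: (1-0.693)·(0.91,-2) + 0.693·(1.97,-1.47) = (1.6446,-1.6327)
  v4: (1-0.693)·(1.79,-0.98) + 0.693·(3.01,-0.6) = (2.6355,-0.7167)
Shoelace sum Σ(x_i·y_{i+1} − x_{i+1}·y_i):
  i=1: 0.6385·-0.8742 − -0.9487·2.0516 = +1.3882 (running +1.3882)
  i=2: -0.9487·-1.6327 − 1.6446·-0.8742 = +2.9866 (running +4.3748)
  i=3: 1.6446·-0.7167 − 2.6355·-1.6327 = +3.1243 (running +7.4991)
  i=4: 2.6355·2.0516 − 0.6385·-0.7167 = +5.8644 (running +13.3636)
Area = |Σ|/2 = |13.3636|/2 = 6.6818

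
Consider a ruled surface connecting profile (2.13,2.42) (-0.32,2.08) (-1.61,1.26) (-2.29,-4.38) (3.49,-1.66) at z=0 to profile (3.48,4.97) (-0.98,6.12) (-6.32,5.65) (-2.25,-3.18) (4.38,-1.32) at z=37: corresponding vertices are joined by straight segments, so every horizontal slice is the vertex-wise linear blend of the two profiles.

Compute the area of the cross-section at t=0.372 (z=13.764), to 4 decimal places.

Area at t=0.372: 38.4905

Cross-section at t=0.372: each vertex is (1-t)·p0[i] + t·p1[i].
  v1: (1-0.372)·(2.13,2.42) + 0.372·(3.48,4.97) = (2.6322,3.3686)
  v2: (1-0.372)·(-0.32,2.08) + 0.372·(-0.98,6.12) = (-0.5655,3.5829)
  v3: (1-0.372)·(-1.61,1.26) + 0.372·(-6.32,5.65) = (-3.3621,2.8931)
  v4: (1-0.372)·(-2.29,-4.38) + 0.372·(-2.25,-3.18) = (-2.2751,-3.9336)
  v5: (1-0.372)·(3.49,-1.66) + 0.372·(4.38,-1.32) = (3.8211,-1.5335)
Shoelace sum Σ(x_i·y_{i+1} − x_{i+1}·y_i):
  i=1: 2.6322·3.5829 − -0.5655·3.3686 = +11.3359 (running +11.3359)
  i=2: -0.5655·2.8931 − -3.3621·3.5829 = +10.4100 (running +21.7458)
  i=3: -3.3621·-3.9336 − -2.2751·2.8931 = +19.8073 (running +41.5532)
  i=4: -2.2751·-1.5335 − 3.8211·-3.9336 = +18.5195 (running +60.0727)
  i=5: 3.8211·3.3686 − 2.6322·-1.5335 = +16.9082 (running +76.9809)
Area = |Σ|/2 = |76.9809|/2 = 38.4905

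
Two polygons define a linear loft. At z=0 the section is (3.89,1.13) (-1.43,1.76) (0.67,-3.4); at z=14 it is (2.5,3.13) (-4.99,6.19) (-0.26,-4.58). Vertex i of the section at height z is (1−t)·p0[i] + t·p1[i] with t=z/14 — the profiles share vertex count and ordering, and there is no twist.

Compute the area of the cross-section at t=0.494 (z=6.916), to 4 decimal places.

Cross-section at t=0.494: each vertex is (1-t)·p0[i] + t·p1[i].
  v1: (1-0.494)·(3.89,1.13) + 0.494·(2.5,3.13) = (3.2033,2.1180)
  v2: (1-0.494)·(-1.43,1.76) + 0.494·(-4.99,6.19) = (-3.1886,3.9484)
  v3: (1-0.494)·(0.67,-3.4) + 0.494·(-0.26,-4.58) = (0.2106,-3.9829)
Shoelace sum Σ(x_i·y_{i+1} − x_{i+1}·y_i):
  i=1: 3.2033·3.9484 − -3.1886·2.1180 = +19.4017 (running +19.4017)
  i=2: -3.1886·-3.9829 − 0.2106·3.9484 = +11.8686 (running +31.2703)
  i=3: 0.2106·2.1180 − 3.2033·-3.9829 = +13.2047 (running +44.4750)
Area = |Σ|/2 = |44.4750|/2 = 22.2375

Area at t=0.494: 22.2375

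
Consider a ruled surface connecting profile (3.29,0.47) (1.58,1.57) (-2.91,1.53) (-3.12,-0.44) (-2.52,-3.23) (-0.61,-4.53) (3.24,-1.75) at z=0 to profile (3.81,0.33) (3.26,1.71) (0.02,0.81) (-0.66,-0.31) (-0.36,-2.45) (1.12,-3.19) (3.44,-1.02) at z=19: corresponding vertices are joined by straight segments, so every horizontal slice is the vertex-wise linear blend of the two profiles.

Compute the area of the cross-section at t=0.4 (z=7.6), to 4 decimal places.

Area at t=0.4: 22.8822

Cross-section at t=0.4: each vertex is (1-t)·p0[i] + t·p1[i].
  v1: (1-0.4)·(3.29,0.47) + 0.4·(3.81,0.33) = (3.4980,0.4140)
  v2: (1-0.4)·(1.58,1.57) + 0.4·(3.26,1.71) = (2.2520,1.6260)
  v3: (1-0.4)·(-2.91,1.53) + 0.4·(0.02,0.81) = (-1.7380,1.2420)
  v4: (1-0.4)·(-3.12,-0.44) + 0.4·(-0.66,-0.31) = (-2.1360,-0.3880)
  v5: (1-0.4)·(-2.52,-3.23) + 0.4·(-0.36,-2.45) = (-1.6560,-2.9180)
  v6: (1-0.4)·(-0.61,-4.53) + 0.4·(1.12,-3.19) = (0.0820,-3.9940)
  v7: (1-0.4)·(3.24,-1.75) + 0.4·(3.44,-1.02) = (3.3200,-1.4580)
Shoelace sum Σ(x_i·y_{i+1} − x_{i+1}·y_i):
  i=1: 3.4980·1.6260 − 2.2520·0.4140 = +4.7554 (running +4.7554)
  i=2: 2.2520·1.2420 − -1.7380·1.6260 = +5.6230 (running +10.3784)
  i=3: -1.7380·-0.3880 − -2.1360·1.2420 = +3.3273 (running +13.7056)
  i=4: -2.1360·-2.9180 − -1.6560·-0.3880 = +5.5903 (running +19.2960)
  i=5: -1.6560·-3.9940 − 0.0820·-2.9180 = +6.8533 (running +26.1493)
  i=6: 0.0820·-1.4580 − 3.3200·-3.9940 = +13.1405 (running +39.2898)
  i=7: 3.3200·0.4140 − 3.4980·-1.4580 = +6.4746 (running +45.7644)
Area = |Σ|/2 = |45.7644|/2 = 22.8822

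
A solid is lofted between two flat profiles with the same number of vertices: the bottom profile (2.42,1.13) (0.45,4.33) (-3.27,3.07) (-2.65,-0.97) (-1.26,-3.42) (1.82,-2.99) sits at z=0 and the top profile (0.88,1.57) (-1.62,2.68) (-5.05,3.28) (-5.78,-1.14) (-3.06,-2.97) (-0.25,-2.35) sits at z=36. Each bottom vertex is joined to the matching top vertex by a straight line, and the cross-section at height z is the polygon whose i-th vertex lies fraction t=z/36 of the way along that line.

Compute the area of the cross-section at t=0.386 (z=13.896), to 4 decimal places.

Area at t=0.386: 31.2382

Cross-section at t=0.386: each vertex is (1-t)·p0[i] + t·p1[i].
  v1: (1-0.386)·(2.42,1.13) + 0.386·(0.88,1.57) = (1.8256,1.2998)
  v2: (1-0.386)·(0.45,4.33) + 0.386·(-1.62,2.68) = (-0.3490,3.6931)
  v3: (1-0.386)·(-3.27,3.07) + 0.386·(-5.05,3.28) = (-3.9571,3.1511)
  v4: (1-0.386)·(-2.65,-0.97) + 0.386·(-5.78,-1.14) = (-3.8582,-1.0356)
  v5: (1-0.386)·(-1.26,-3.42) + 0.386·(-3.06,-2.97) = (-1.9548,-3.2463)
  v6: (1-0.386)·(1.82,-2.99) + 0.386·(-0.25,-2.35) = (1.0210,-2.7430)
Shoelace sum Σ(x_i·y_{i+1} − x_{i+1}·y_i):
  i=1: 1.8256·3.6931 − -0.3490·1.2998 = +7.1956 (running +7.1956)
  i=2: -0.3490·3.1511 − -3.9571·3.6931 = +13.5141 (running +20.7098)
  i=3: -3.9571·-1.0356 − -3.8582·3.1511 = +16.2554 (running +36.9651)
  i=4: -3.8582·-3.2463 − -1.9548·-1.0356 = +10.5004 (running +47.4655)
  i=5: -1.9548·-2.7430 − 1.0210·-3.2463 = +8.6763 (running +56.1419)
  i=6: 1.0210·1.2998 − 1.8256·-2.7430 = +6.3345 (running +62.4764)
Area = |Σ|/2 = |62.4764|/2 = 31.2382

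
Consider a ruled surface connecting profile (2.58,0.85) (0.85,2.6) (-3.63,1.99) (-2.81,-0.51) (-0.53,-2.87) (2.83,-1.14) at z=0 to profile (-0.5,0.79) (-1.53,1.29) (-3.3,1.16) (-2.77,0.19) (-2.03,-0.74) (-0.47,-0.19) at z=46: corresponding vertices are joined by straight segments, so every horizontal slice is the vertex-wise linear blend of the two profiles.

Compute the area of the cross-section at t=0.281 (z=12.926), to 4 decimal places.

Area at t=0.281: 16.1039

Cross-section at t=0.281: each vertex is (1-t)·p0[i] + t·p1[i].
  v1: (1-0.281)·(2.58,0.85) + 0.281·(-0.5,0.79) = (1.7145,0.8331)
  v2: (1-0.281)·(0.85,2.6) + 0.281·(-1.53,1.29) = (0.1812,2.2319)
  v3: (1-0.281)·(-3.63,1.99) + 0.281·(-3.3,1.16) = (-3.5373,1.7568)
  v4: (1-0.281)·(-2.81,-0.51) + 0.281·(-2.77,0.19) = (-2.7988,-0.3133)
  v5: (1-0.281)·(-0.53,-2.87) + 0.281·(-2.03,-0.74) = (-0.9515,-2.2715)
  v6: (1-0.281)·(2.83,-1.14) + 0.281·(-0.47,-0.19) = (1.9027,-0.8730)
Shoelace sum Σ(x_i·y_{i+1} − x_{i+1}·y_i):
  i=1: 1.7145·2.2319 − 0.1812·0.8331 = +3.6756 (running +3.6756)
  i=2: 0.1812·1.7568 − -3.5373·2.2319 = +8.2132 (running +11.8888)
  i=3: -3.5373·-0.3133 − -2.7988·1.7568 = +6.0250 (running +17.9138)
  i=4: -2.7988·-2.2715 − -0.9515·-0.3133 = +6.0592 (running +23.9730)
  i=5: -0.9515·-0.8730 − 1.9027·-2.2715 = +5.1526 (running +29.1256)
  i=6: 1.9027·0.8331 − 1.7145·-0.8730 = +3.0821 (running +32.2077)
Area = |Σ|/2 = |32.2077|/2 = 16.1039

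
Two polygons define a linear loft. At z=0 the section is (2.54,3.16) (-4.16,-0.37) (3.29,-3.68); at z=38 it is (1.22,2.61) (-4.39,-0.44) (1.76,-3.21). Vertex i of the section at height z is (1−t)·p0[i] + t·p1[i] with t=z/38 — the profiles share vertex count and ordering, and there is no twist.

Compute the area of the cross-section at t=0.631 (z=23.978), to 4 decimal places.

Cross-section at t=0.631: each vertex is (1-t)·p0[i] + t·p1[i].
  v1: (1-0.631)·(2.54,3.16) + 0.631·(1.22,2.61) = (1.7071,2.8129)
  v2: (1-0.631)·(-4.16,-0.37) + 0.631·(-4.39,-0.44) = (-4.3051,-0.4142)
  v3: (1-0.631)·(3.29,-3.68) + 0.631·(1.76,-3.21) = (2.3246,-3.3834)
Shoelace sum Σ(x_i·y_{i+1} − x_{i+1}·y_i):
  i=1: 1.7071·-0.4142 − -4.3051·2.8129 = +11.4031 (running +11.4031)
  i=2: -4.3051·-3.3834 − 2.3246·-0.4142 = +15.5289 (running +26.9320)
  i=3: 2.3246·2.8129 − 1.7071·-3.3834 = +12.3147 (running +39.2467)
Area = |Σ|/2 = |39.2467|/2 = 19.6233

Area at t=0.631: 19.6233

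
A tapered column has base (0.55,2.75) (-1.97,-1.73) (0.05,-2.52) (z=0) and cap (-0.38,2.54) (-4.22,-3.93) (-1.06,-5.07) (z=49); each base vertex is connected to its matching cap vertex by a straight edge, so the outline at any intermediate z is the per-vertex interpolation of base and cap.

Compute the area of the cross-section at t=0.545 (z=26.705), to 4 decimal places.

Cross-section at t=0.545: each vertex is (1-t)·p0[i] + t·p1[i].
  v1: (1-0.545)·(0.55,2.75) + 0.545·(-0.38,2.54) = (0.0431,2.6356)
  v2: (1-0.545)·(-1.97,-1.73) + 0.545·(-4.22,-3.93) = (-3.1963,-2.9290)
  v3: (1-0.545)·(0.05,-2.52) + 0.545·(-1.06,-5.07) = (-0.5550,-3.9098)
Shoelace sum Σ(x_i·y_{i+1} − x_{i+1}·y_i):
  i=1: 0.0431·-2.9290 − -3.1963·2.6356 = +8.2975 (running +8.2975)
  i=2: -3.1963·-3.9098 − -0.5550·-2.9290 = +10.8711 (running +19.1686)
  i=3: -0.5550·2.6356 − 0.0431·-3.9098 = -1.2939 (running +17.8747)
Area = |Σ|/2 = |17.8747|/2 = 8.9373

Area at t=0.545: 8.9373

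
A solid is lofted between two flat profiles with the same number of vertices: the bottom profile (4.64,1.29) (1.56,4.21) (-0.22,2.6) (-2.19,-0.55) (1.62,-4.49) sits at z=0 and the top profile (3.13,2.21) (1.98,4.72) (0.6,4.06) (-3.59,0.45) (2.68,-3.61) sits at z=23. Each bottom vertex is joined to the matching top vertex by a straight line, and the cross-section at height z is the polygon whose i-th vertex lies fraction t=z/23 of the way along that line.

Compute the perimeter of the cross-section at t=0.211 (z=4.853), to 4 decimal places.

Cross-section at t=0.211: each vertex is (1-t)·p0[i] + t·p1[i].
  v1: (1-0.211)·(4.64,1.29) + 0.211·(3.13,2.21) = (4.3214,1.4841)
  v2: (1-0.211)·(1.56,4.21) + 0.211·(1.98,4.72) = (1.6486,4.3176)
  v3: (1-0.211)·(-0.22,2.6) + 0.211·(0.6,4.06) = (-0.0470,2.9081)
  v4: (1-0.211)·(-2.19,-0.55) + 0.211·(-3.59,0.45) = (-2.4854,-0.3390)
  v5: (1-0.211)·(1.62,-4.49) + 0.211·(2.68,-3.61) = (1.8437,-4.3043)
Perimeter = Σ |v_{i+1} − v_i|:
  edge 1→2: √(-2.6728² + 2.8335²) = 3.8952 (running 3.8952)
  edge 2→3: √(-1.6956² + -1.4096²) = 2.2050 (running 6.1001)
  edge 3→4: √(-2.4384² + -3.2471²) = 4.0607 (running 10.1608)
  edge 4→5: √(4.3291² + -3.9653²) = 5.8706 (running 16.0315)
  edge 5→1: √(2.4777² + 5.7884²) = 6.2964 (running 22.3279)
Perimeter = 22.3279

Perimeter at t=0.211: 22.3279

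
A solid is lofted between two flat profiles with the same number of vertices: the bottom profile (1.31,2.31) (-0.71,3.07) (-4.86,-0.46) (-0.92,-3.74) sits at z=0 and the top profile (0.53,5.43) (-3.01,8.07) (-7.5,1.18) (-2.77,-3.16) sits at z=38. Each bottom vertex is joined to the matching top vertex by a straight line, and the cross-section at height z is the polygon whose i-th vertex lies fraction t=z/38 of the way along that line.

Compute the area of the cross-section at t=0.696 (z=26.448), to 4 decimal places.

Cross-section at t=0.696: each vertex is (1-t)·p0[i] + t·p1[i].
  v1: (1-0.696)·(1.31,2.31) + 0.696·(0.53,5.43) = (0.7671,4.4815)
  v2: (1-0.696)·(-0.71,3.07) + 0.696·(-3.01,8.07) = (-2.3108,6.5500)
  v3: (1-0.696)·(-4.86,-0.46) + 0.696·(-7.5,1.18) = (-6.6974,0.6814)
  v4: (1-0.696)·(-0.92,-3.74) + 0.696·(-2.77,-3.16) = (-2.2076,-3.3363)
Shoelace sum Σ(x_i·y_{i+1} − x_{i+1}·y_i):
  i=1: 0.7671·6.5500 − -2.3108·4.4815 = +15.3805 (running +15.3805)
  i=2: -2.3108·0.6814 − -6.6974·6.5500 = +42.2936 (running +57.6741)
  i=3: -6.6974·-3.3363 − -2.2076·0.6814 = +23.8491 (running +81.5232)
  i=4: -2.2076·4.4815 − 0.7671·-3.3363 = -7.3340 (running +74.1892)
Area = |Σ|/2 = |74.1892|/2 = 37.0946

Area at t=0.696: 37.0946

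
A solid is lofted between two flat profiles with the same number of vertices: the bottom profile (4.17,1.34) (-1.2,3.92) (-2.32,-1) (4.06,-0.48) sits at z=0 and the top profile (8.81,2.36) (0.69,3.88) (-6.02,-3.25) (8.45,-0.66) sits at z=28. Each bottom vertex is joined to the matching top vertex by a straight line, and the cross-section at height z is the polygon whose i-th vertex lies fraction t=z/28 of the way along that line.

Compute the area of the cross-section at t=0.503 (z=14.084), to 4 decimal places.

Cross-section at t=0.503: each vertex is (1-t)·p0[i] + t·p1[i].
  v1: (1-0.503)·(4.17,1.34) + 0.503·(8.81,2.36) = (6.5039,1.8531)
  v2: (1-0.503)·(-1.2,3.92) + 0.503·(0.69,3.88) = (-0.2493,3.8999)
  v3: (1-0.503)·(-2.32,-1) + 0.503·(-6.02,-3.25) = (-4.1811,-2.1317)
  v4: (1-0.503)·(4.06,-0.48) + 0.503·(8.45,-0.66) = (6.2682,-0.5705)
Shoelace sum Σ(x_i·y_{i+1} − x_{i+1}·y_i):
  i=1: 6.5039·3.8999 − -0.2493·1.8531 = +25.8265 (running +25.8265)
  i=2: -0.2493·-2.1317 − -4.1811·3.8999 = +16.8373 (running +42.6638)
  i=3: -4.1811·-0.5705 − 6.2682·-2.1317 = +15.7477 (running +58.4115)
  i=4: 6.2682·1.8531 − 6.5039·-0.5705 = +15.3260 (running +73.7375)
Area = |Σ|/2 = |73.7375|/2 = 36.8688

Area at t=0.503: 36.8688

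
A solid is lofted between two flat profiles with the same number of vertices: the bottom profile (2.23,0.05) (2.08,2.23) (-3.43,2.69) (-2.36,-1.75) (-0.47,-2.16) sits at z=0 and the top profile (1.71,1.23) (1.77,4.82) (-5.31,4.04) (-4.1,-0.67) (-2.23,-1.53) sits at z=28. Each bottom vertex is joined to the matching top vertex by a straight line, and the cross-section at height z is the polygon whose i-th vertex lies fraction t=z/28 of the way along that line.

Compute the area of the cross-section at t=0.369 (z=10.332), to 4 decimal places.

Cross-section at t=0.369: each vertex is (1-t)·p0[i] + t·p1[i].
  v1: (1-0.369)·(2.23,0.05) + 0.369·(1.71,1.23) = (2.0381,0.4854)
  v2: (1-0.369)·(2.08,2.23) + 0.369·(1.77,4.82) = (1.9656,3.1857)
  v3: (1-0.369)·(-3.43,2.69) + 0.369·(-5.31,4.04) = (-4.1237,3.1882)
  v4: (1-0.369)·(-2.36,-1.75) + 0.369·(-4.1,-0.67) = (-3.0021,-1.3515)
  v5: (1-0.369)·(-0.47,-2.16) + 0.369·(-2.23,-1.53) = (-1.1194,-1.9275)
Shoelace sum Σ(x_i·y_{i+1} − x_{i+1}·y_i):
  i=1: 2.0381·3.1857 − 1.9656·0.4854 = +5.5387 (running +5.5387)
  i=2: 1.9656·3.1882 − -4.1237·3.1857 = +19.4036 (running +24.9423)
  i=3: -4.1237·-1.3515 − -3.0021·3.1882 = +15.1441 (running +40.0865)
  i=4: -3.0021·-1.9275 − -1.1194·-1.3515 = +4.2737 (running +44.3602)
  i=5: -1.1194·0.4854 − 2.0381·-1.9275 = +3.3851 (running +47.7453)
Area = |Σ|/2 = |47.7453|/2 = 23.8726

Area at t=0.369: 23.8726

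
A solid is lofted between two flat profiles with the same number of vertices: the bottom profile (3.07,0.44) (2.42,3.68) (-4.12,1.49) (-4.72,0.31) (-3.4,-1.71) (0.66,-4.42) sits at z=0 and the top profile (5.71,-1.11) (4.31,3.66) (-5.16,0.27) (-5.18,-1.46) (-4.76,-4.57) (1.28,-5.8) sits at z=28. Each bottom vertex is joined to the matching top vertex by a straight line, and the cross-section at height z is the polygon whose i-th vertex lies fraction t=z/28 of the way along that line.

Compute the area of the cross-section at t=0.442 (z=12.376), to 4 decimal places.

Area at t=0.442: 49.9213

Cross-section at t=0.442: each vertex is (1-t)·p0[i] + t·p1[i].
  v1: (1-0.442)·(3.07,0.44) + 0.442·(5.71,-1.11) = (4.2369,-0.2451)
  v2: (1-0.442)·(2.42,3.68) + 0.442·(4.31,3.66) = (3.2554,3.6712)
  v3: (1-0.442)·(-4.12,1.49) + 0.442·(-5.16,0.27) = (-4.5797,0.9508)
  v4: (1-0.442)·(-4.72,0.31) + 0.442·(-5.18,-1.46) = (-4.9233,-0.4723)
  v5: (1-0.442)·(-3.4,-1.71) + 0.442·(-4.76,-4.57) = (-4.0011,-2.9741)
  v6: (1-0.442)·(0.66,-4.42) + 0.442·(1.28,-5.8) = (0.9340,-5.0300)
Shoelace sum Σ(x_i·y_{i+1} − x_{i+1}·y_i):
  i=1: 4.2369·3.6712 − 3.2554·-0.2451 = +16.3522 (running +16.3522)
  i=2: 3.2554·0.9508 − -4.5797·3.6712 = +19.9078 (running +36.2600)
  i=3: -4.5797·-0.4723 − -4.9233·0.9508 = +6.8441 (running +43.1040)
  i=4: -4.9233·-2.9741 − -4.0011·-0.4723 = +12.7527 (running +55.8567)
  i=5: -4.0011·-5.0300 − 0.9340·-2.9741 = +22.9034 (running +78.7601)
  i=6: 0.9340·-0.2451 − 4.2369·-5.0300 = +21.0824 (running +99.8425)
Area = |Σ|/2 = |99.8425|/2 = 49.9213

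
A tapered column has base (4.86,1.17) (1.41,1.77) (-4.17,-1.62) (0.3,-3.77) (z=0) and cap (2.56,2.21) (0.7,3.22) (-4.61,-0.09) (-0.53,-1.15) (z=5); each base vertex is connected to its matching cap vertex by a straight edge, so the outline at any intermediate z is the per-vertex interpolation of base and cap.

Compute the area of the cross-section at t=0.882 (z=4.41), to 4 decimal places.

Cross-section at t=0.882: each vertex is (1-t)·p0[i] + t·p1[i].
  v1: (1-0.882)·(4.86,1.17) + 0.882·(2.56,2.21) = (2.8314,2.0873)
  v2: (1-0.882)·(1.41,1.77) + 0.882·(0.7,3.22) = (0.7838,3.0489)
  v3: (1-0.882)·(-4.17,-1.62) + 0.882·(-4.61,-0.09) = (-4.5581,-0.2705)
  v4: (1-0.882)·(0.3,-3.77) + 0.882·(-0.53,-1.15) = (-0.4321,-1.4592)
Shoelace sum Σ(x_i·y_{i+1} − x_{i+1}·y_i):
  i=1: 2.8314·3.0489 − 0.7838·2.0873 = +6.9967 (running +6.9967)
  i=2: 0.7838·-0.2705 − -4.5581·3.0489 = +13.6851 (running +20.6818)
  i=3: -4.5581·-1.4592 − -0.4321·-0.2705 = +6.5341 (running +27.2159)
  i=4: -0.4321·2.0873 − 2.8314·-1.4592 = +3.2296 (running +30.4455)
Area = |Σ|/2 = |30.4455|/2 = 15.2227

Area at t=0.882: 15.2227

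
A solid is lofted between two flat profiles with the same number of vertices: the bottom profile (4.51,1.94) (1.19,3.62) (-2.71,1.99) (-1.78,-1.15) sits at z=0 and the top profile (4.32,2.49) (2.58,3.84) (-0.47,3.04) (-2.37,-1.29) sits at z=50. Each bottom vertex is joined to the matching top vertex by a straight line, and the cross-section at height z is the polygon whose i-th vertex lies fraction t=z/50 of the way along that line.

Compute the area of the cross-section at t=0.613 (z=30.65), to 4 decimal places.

Cross-section at t=0.613: each vertex is (1-t)·p0[i] + t·p1[i].
  v1: (1-0.613)·(4.51,1.94) + 0.613·(4.32,2.49) = (4.3935,2.2771)
  v2: (1-0.613)·(1.19,3.62) + 0.613·(2.58,3.84) = (2.0421,3.7549)
  v3: (1-0.613)·(-2.71,1.99) + 0.613·(-0.47,3.04) = (-1.3369,2.6337)
  v4: (1-0.613)·(-1.78,-1.15) + 0.613·(-2.37,-1.29) = (-2.1417,-1.2358)
Shoelace sum Σ(x_i·y_{i+1} − x_{i+1}·y_i):
  i=1: 4.3935·3.7549 − 2.0421·2.2771 = +11.8470 (running +11.8470)
  i=2: 2.0421·2.6337 − -1.3369·3.7549 = +10.3979 (running +22.2449)
  i=3: -1.3369·-1.2358 − -2.1417·2.6337 = +7.2926 (running +29.5374)
  i=4: -2.1417·2.2771 − 4.3935·-1.2358 = +0.5527 (running +30.0901)
Area = |Σ|/2 = |30.0901|/2 = 15.0451

Area at t=0.613: 15.0451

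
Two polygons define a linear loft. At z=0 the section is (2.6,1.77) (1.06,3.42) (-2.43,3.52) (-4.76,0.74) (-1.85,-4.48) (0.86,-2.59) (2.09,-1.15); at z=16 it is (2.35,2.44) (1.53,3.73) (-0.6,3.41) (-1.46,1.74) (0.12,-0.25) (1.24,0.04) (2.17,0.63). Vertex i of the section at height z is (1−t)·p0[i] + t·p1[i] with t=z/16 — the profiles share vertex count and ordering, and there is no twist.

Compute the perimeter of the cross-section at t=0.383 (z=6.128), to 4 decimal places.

Perimeter at t=0.383: 19.0947

Cross-section at t=0.383: each vertex is (1-t)·p0[i] + t·p1[i].
  v1: (1-0.383)·(2.6,1.77) + 0.383·(2.35,2.44) = (2.5042,2.0266)
  v2: (1-0.383)·(1.06,3.42) + 0.383·(1.53,3.73) = (1.2400,3.5387)
  v3: (1-0.383)·(-2.43,3.52) + 0.383·(-0.6,3.41) = (-1.7291,3.4779)
  v4: (1-0.383)·(-4.76,0.74) + 0.383·(-1.46,1.74) = (-3.4961,1.1230)
  v5: (1-0.383)·(-1.85,-4.48) + 0.383·(0.12,-0.25) = (-1.0955,-2.8599)
  v6: (1-0.383)·(0.86,-2.59) + 0.383·(1.24,0.04) = (1.0055,-1.5827)
  v7: (1-0.383)·(2.09,-1.15) + 0.383·(2.17,0.63) = (2.1206,-0.4683)
Perimeter = Σ |v_{i+1} − v_i|:
  edge 1→2: √(-1.2642² + 1.5121²) = 1.9710 (running 1.9710)
  edge 2→3: √(-2.9691² + -0.0609²) = 2.9697 (running 4.9407)
  edge 3→4: √(-1.7670² + -2.3549²) = 2.9441 (running 7.8848)
  edge 4→5: √(2.4006² + -3.9829²) = 4.6504 (running 12.5353)
  edge 5→6: √(2.1010² + 1.2772²) = 2.4588 (running 14.9940)
  edge 6→7: √(1.1151² + 1.1144²) = 1.5765 (running 16.5706)
  edge 7→1: √(0.3836² + 2.4949²) = 2.5242 (running 19.0947)
Perimeter = 19.0947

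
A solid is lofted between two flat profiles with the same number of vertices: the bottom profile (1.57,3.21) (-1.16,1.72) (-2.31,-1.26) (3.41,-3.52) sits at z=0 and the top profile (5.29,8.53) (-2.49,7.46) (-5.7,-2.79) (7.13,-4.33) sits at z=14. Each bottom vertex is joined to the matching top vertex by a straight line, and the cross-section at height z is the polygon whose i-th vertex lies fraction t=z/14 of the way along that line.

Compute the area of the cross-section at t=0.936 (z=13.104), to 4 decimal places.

Cross-section at t=0.936: each vertex is (1-t)·p0[i] + t·p1[i].
  v1: (1-0.936)·(1.57,3.21) + 0.936·(5.29,8.53) = (5.0519,8.1895)
  v2: (1-0.936)·(-1.16,1.72) + 0.936·(-2.49,7.46) = (-2.4049,7.0926)
  v3: (1-0.936)·(-2.31,-1.26) + 0.936·(-5.7,-2.79) = (-5.4830,-2.6921)
  v4: (1-0.936)·(3.41,-3.52) + 0.936·(7.13,-4.33) = (6.8919,-4.2782)
Shoelace sum Σ(x_i·y_{i+1} − x_{i+1}·y_i):
  i=1: 5.0519·7.0926 − -2.4049·8.1895 = +55.5263 (running +55.5263)
  i=2: -2.4049·-2.6921 − -5.4830·7.0926 = +45.3634 (running +100.8896)
  i=3: -5.4830·-4.2782 − 6.8919·-2.6921 = +42.0109 (running +142.9005)
  i=4: 6.8919·8.1895 − 5.0519·-4.2782 = +78.0544 (running +220.9550)
Area = |Σ|/2 = |220.9550|/2 = 110.4775

Area at t=0.936: 110.4775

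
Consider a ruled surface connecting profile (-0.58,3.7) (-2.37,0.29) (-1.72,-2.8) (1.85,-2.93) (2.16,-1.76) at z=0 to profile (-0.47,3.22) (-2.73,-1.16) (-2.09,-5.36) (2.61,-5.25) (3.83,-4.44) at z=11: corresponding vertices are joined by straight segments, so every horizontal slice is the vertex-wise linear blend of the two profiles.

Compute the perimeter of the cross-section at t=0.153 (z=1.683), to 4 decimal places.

Perimeter at t=0.153: 18.8030

Cross-section at t=0.153: each vertex is (1-t)·p0[i] + t·p1[i].
  v1: (1-0.153)·(-0.58,3.7) + 0.153·(-0.47,3.22) = (-0.5632,3.6266)
  v2: (1-0.153)·(-2.37,0.29) + 0.153·(-2.73,-1.16) = (-2.4251,0.0682)
  v3: (1-0.153)·(-1.72,-2.8) + 0.153·(-2.09,-5.36) = (-1.7766,-3.1917)
  v4: (1-0.153)·(1.85,-2.93) + 0.153·(2.61,-5.25) = (1.9663,-3.2850)
  v5: (1-0.153)·(2.16,-1.76) + 0.153·(3.83,-4.44) = (2.4155,-2.1700)
Perimeter = Σ |v_{i+1} − v_i|:
  edge 1→2: √(-1.8619² + -3.5584²) = 4.0161 (running 4.0161)
  edge 2→3: √(0.6485² + -3.2598²) = 3.3237 (running 7.3398)
  edge 3→4: √(3.7429² + -0.0933²) = 3.7441 (running 11.0838)
  edge 4→5: √(0.4492² + 1.1149²) = 1.2020 (running 12.2859)
  edge 5→1: √(-2.9787² + 5.7966²) = 6.5171 (running 18.8030)
Perimeter = 18.8030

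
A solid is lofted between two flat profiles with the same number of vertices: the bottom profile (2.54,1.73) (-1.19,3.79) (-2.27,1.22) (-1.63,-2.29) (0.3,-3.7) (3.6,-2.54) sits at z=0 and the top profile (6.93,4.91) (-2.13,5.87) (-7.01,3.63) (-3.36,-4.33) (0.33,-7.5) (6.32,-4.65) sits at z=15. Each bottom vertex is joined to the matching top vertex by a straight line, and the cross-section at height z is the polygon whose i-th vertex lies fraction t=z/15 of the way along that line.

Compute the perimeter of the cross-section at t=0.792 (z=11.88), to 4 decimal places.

Cross-section at t=0.792: each vertex is (1-t)·p0[i] + t·p1[i].
  v1: (1-0.792)·(2.54,1.73) + 0.792·(6.93,4.91) = (6.0169,4.2486)
  v2: (1-0.792)·(-1.19,3.79) + 0.792·(-2.13,5.87) = (-1.9345,5.4374)
  v3: (1-0.792)·(-2.27,1.22) + 0.792·(-7.01,3.63) = (-6.0241,3.1287)
  v4: (1-0.792)·(-1.63,-2.29) + 0.792·(-3.36,-4.33) = (-3.0002,-3.9057)
  v5: (1-0.792)·(0.3,-3.7) + 0.792·(0.33,-7.5) = (0.3238,-6.7096)
  v6: (1-0.792)·(3.6,-2.54) + 0.792·(6.32,-4.65) = (5.7542,-4.2111)
Perimeter = Σ |v_{i+1} − v_i|:
  edge 1→2: √(-7.9514² + 1.1888²) = 8.0397 (running 8.0397)
  edge 2→3: √(-4.0896² + -2.3086²) = 4.6962 (running 12.7360)
  edge 3→4: √(3.0239² + -7.0344²) = 7.6568 (running 20.3928)
  edge 4→5: √(3.3239² + -2.8039²) = 4.3486 (running 24.7414)
  edge 5→6: √(5.4305² + 2.4985²) = 5.9777 (running 30.7191)
  edge 6→1: √(0.2626² + 8.4597²) = 8.4638 (running 39.1828)
Perimeter = 39.1828

Perimeter at t=0.792: 39.1828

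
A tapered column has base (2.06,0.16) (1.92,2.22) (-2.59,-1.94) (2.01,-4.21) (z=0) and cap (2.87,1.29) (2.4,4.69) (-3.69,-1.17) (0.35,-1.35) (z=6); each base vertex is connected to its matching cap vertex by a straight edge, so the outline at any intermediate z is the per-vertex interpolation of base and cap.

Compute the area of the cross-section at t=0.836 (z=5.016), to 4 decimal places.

Area at t=0.836: 17.0253

Cross-section at t=0.836: each vertex is (1-t)·p0[i] + t·p1[i].
  v1: (1-0.836)·(2.06,0.16) + 0.836·(2.87,1.29) = (2.7372,1.1047)
  v2: (1-0.836)·(1.92,2.22) + 0.836·(2.4,4.69) = (2.3213,4.2849)
  v3: (1-0.836)·(-2.59,-1.94) + 0.836·(-3.69,-1.17) = (-3.5096,-1.2963)
  v4: (1-0.836)·(2.01,-4.21) + 0.836·(0.35,-1.35) = (0.6222,-1.8190)
Shoelace sum Σ(x_i·y_{i+1} − x_{i+1}·y_i):
  i=1: 2.7372·4.2849 − 2.3213·1.1047 = +9.1642 (running +9.1642)
  i=2: 2.3213·-1.2963 − -3.5096·4.2849 = +12.0293 (running +21.1936)
  i=3: -3.5096·-1.8190 − 0.6222·-1.2963 = +7.1907 (running +28.3843)
  i=4: 0.6222·1.1047 − 2.7372·-1.8190 = +5.6664 (running +34.0506)
Area = |Σ|/2 = |34.0506|/2 = 17.0253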